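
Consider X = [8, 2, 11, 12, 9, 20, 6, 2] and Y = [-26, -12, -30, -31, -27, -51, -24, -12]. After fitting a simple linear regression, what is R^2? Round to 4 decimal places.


The fitted line is Y = -8.4638 + -2.0756*X.
SSres = 19.4959, SStot = 1059.8750.
R^2 = 1 - SSres/SStot = 0.9816.

0.9816


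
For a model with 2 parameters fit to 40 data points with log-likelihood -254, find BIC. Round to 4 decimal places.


k * ln(n) = 2 * ln(40) = 2 * 3.688879 = 7.377758.
-2 * loglik = -2 * (-254) = 508.
BIC = 7.377758 + 508 = 515.377758, which rounds to 515.3778.

515.3778


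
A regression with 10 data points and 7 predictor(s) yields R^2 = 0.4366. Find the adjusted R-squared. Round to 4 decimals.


Using the formula:
(1 - 0.4366) = 0.5634.
Multiply by 9/2: 0.5634 * 9 = 5.0706, then 5.0706 / 2 = 2.5353.
Adj R^2 = 1 - 2.5353 = -1.5353.

-1.5353


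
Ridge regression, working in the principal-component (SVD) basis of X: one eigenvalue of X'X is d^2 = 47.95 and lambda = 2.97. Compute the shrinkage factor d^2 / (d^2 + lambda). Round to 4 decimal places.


Compute the denominator: 47.95 + 2.97 = 50.9200.
Shrinkage factor = 47.95 / 50.9200 = 0.9417.

0.9417


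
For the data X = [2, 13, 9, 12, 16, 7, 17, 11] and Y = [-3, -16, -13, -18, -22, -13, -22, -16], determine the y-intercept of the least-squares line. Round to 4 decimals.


The slope is b1 = -1.2127.
Sample means are xbar = 10.8750 and ybar = -15.3750.
Intercept: b0 = -15.3750 - (-1.2127)(10.8750) = -2.1865.

-2.1865


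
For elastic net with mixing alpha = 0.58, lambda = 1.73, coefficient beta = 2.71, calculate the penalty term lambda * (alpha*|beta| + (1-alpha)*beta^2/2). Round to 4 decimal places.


alpha * |beta| = 0.58 * 2.71 = 1.5718.
(1-alpha) * beta^2/2 = 0.42 * 7.3441/2 = 1.5423.
Total = 1.73 * (1.5718 + 1.5423) = 5.3873.

5.3873


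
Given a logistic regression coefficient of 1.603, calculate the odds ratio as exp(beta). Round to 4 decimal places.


The odds ratio is computed as:
OR = e^(1.603) = 4.9679.

4.9679


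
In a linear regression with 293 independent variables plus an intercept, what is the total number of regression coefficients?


Including the intercept, the model has 293 predictor coefficients + 1 intercept.
Total = 294.

294


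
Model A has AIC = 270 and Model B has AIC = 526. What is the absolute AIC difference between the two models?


|AIC_A - AIC_B| = |270 - 526| = 256.
Model A is preferred (lower AIC).

256


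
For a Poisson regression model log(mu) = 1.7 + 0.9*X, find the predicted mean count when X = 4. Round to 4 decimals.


eta = 1.7 + 0.9 * 4 = 5.3000.
mu = exp(5.3000) = 200.3368.

200.3368


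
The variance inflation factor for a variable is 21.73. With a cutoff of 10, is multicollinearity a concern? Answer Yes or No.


Compare VIF = 21.73 to the threshold of 10.
21.73 >= 10, so the answer is Yes.

Yes


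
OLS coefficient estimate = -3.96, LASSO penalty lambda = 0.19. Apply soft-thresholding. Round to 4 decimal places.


Check: |-3.96| = 3.96 vs lambda = 0.19.
Since |beta| > lambda, coefficient = sign(beta)*(|beta| - lambda) = -3.7700.
Soft-thresholded coefficient = -3.7700.

-3.7700


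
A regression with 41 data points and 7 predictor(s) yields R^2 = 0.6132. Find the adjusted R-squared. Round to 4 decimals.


Using the formula:
(1 - 0.6132) = 0.3868.
Multiply by 40/33: 0.3868 * 40 = 15.4720, then 15.4720 / 33 = 0.4688.
Adj R^2 = 1 - 0.4688 = 0.5312.

0.5312


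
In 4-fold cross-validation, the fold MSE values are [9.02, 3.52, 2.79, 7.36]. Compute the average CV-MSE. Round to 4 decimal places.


Add all fold MSEs: 22.6900.
Divide by k = 4: 22.6900/4 = 5.6725.

5.6725


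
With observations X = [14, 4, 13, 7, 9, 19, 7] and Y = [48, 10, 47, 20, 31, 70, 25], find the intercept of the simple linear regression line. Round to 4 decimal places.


Compute b1 = 3.9410 from the OLS formula.
With xbar = 10.4286 and ybar = 35.8571, the intercept is:
b0 = 35.8571 - 3.9410 * 10.4286 = -5.2415.

-5.2415


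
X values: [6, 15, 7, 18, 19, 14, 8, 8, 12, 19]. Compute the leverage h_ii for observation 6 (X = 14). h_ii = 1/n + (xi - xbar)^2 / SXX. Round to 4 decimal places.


Compute xbar = 12.6000 with n = 10 observations.
SXX = 236.4000.
Leverage = 1/10 + (14 - 12.6000)^2/236.4000 = 0.1083.

0.1083


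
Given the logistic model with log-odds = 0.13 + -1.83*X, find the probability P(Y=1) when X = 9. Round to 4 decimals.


z = 0.13 + -1.83 * 9 = -16.3400.
Sigmoid: P = 1 / (1 + exp(16.3400)) = 0.0000.

0.0000


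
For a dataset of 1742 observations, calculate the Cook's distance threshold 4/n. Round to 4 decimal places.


The threshold is 4/n.
4/1742 = 0.0023.

0.0023


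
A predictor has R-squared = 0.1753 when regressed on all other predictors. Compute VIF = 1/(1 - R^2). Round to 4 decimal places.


Denominator: 1 - 0.1753 = 0.8247.
VIF = 1 / 0.8247 = 1.2126.

1.2126


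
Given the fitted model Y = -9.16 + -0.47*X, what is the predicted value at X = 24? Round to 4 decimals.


Plug X = 24 into Y = -9.16 + -0.47*X:
Y = -9.16 + -11.2800 = -20.4400.

-20.4400


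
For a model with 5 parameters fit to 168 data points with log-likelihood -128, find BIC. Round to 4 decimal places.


k * ln(n) = 5 * ln(168) = 5 * 5.123964 = 25.619820.
-2 * loglik = -2 * (-128) = 256.
BIC = 25.619820 + 256 = 281.619820, which rounds to 281.6198.

281.6198


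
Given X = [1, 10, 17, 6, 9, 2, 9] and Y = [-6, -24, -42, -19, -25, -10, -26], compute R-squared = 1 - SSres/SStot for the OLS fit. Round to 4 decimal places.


Fit the OLS line: b0 = -4.9853, b1 = -2.1686.
SSres = 12.4438.
SStot = 837.4286.
R^2 = 1 - 12.4438/837.4286 = 0.9851.

0.9851


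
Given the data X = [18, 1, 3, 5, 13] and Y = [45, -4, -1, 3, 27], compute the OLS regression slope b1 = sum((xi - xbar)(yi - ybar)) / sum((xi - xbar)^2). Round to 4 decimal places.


The sample means are xbar = 8.0000 and ybar = 14.0000.
Compute S_xx = 208.0000 and S_xy = 609.0000.
Slope b1 = S_xy / S_xx = 609.0000 / 208.0000 = 2.9279.

2.9279


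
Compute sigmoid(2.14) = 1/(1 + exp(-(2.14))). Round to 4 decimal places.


exp(-2.1400) = 0.1177.
1 + exp(-z) = 1.1177.
sigmoid = 1/1.1177 = 0.8947.

0.8947


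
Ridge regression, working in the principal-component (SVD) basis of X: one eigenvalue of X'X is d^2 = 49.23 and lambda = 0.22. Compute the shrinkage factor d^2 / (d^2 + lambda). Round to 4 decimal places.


d^2 + lambda = 49.23 + 0.22 = 49.4500.
Shrinkage factor = 49.23/49.4500 = 0.9956.

0.9956


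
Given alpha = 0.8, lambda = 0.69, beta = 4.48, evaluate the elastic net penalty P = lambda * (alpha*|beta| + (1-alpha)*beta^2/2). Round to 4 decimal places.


Compute:
L1 = 0.8 * 4.48 = 3.5840.
L2 = 0.2 * 4.48^2 / 2 = 2.0070.
Penalty = 0.69 * (3.5840 + 2.0070) = 3.8578.

3.8578


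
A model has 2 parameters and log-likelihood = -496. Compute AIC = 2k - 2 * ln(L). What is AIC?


Compute:
2k = 2*2 = 4.
-2*loglik = -2*(-496) = 992.
AIC = 4 + 992 = 996.

996


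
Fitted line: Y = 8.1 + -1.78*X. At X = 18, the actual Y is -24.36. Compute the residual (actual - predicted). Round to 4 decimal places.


Predicted = 8.1 + -1.78 * 18 = -23.9400.
Residual = -24.36 - -23.9400 = -0.4200.

-0.4200


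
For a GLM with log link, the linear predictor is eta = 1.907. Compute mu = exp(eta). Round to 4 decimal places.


mu = exp(eta) = exp(1.907).
= 6.7329.

6.7329


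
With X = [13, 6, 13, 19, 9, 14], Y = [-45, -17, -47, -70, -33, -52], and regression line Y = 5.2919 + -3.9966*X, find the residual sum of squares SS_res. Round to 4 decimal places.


Predicted values from Y = 5.2919 + -3.9966*X.
Residuals: [1.6639, 1.6877, -0.3361, 0.6435, -2.3225, -1.3395].
SSres = 13.3322.

13.3322


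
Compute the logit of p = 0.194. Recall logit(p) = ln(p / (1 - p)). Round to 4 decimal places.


1 - p = 0.806.
p/(1-p) = 0.2407.
logit = ln(0.2407) = -1.4242.

-1.4242


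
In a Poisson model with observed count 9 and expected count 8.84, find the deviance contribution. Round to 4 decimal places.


y/mu = 9/8.84 = 1.018100 (approx.), and ln(9/8.84) = 0.017938.
y * ln(y/mu) = 9 * 0.017938 = 0.161442.
y - mu = 0.16.
D = 2 * (0.161442 - 0.16) = 0.002884, which rounds to 0.0029.

0.0029


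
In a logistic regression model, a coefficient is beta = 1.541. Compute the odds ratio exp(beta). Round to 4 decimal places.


Odds ratio = exp(beta) = exp(1.541).
= 4.6693.

4.6693


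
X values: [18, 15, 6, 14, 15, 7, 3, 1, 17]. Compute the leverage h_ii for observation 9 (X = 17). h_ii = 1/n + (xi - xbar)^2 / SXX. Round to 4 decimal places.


Compute xbar = 10.6667 with n = 9 observations.
SXX = 330.0000.
Leverage = 1/9 + (17 - 10.6667)^2/330.0000 = 0.2327.

0.2327


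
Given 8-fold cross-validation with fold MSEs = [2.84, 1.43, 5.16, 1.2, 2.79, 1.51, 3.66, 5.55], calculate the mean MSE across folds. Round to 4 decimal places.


Total MSE across folds = 24.1400.
CV-MSE = 24.1400/8 = 3.0175.

3.0175


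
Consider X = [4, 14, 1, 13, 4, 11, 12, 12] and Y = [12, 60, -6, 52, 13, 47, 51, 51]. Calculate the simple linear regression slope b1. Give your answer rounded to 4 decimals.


Calculate xbar = 8.8750, ybar = 35.0000.
S_xx = 176.8750, S_xy = 866.0000.
Using b1 = S_xy / S_xx = 866.0000 / 176.8750, we get b1 = 4.8961.

4.8961


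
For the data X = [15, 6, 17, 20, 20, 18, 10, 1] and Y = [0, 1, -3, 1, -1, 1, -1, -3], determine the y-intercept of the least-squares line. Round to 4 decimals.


First find the slope: b1 = 0.0782.
Means: xbar = 13.3750, ybar = -0.6250.
b0 = ybar - b1 * xbar = -0.6250 - 0.0782 * 13.3750 = -1.6703.

-1.6703


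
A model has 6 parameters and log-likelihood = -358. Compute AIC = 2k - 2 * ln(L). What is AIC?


AIC = 2k - 2*loglik = 2(6) - 2(-358).
= 12 + 716 = 728.

728


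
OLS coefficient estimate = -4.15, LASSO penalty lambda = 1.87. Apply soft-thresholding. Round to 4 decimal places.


Check: |-4.15| = 4.15 vs lambda = 1.87.
Since |beta| > lambda, coefficient = sign(beta)*(|beta| - lambda) = -2.2800.
Soft-thresholded coefficient = -2.2800.

-2.2800


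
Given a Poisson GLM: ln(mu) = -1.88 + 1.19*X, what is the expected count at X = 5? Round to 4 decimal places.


eta = -1.88 + 1.19 * 5 = 4.0700.
mu = exp(4.0700) = 58.5570.

58.5570


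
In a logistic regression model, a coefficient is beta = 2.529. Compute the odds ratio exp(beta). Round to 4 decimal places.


exp(2.529) = 12.5410.
So the odds ratio is 12.5410.

12.5410


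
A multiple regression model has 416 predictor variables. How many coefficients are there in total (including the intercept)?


Each predictor gets one coefficient, plus one intercept.
Total parameters = 416 + 1 = 417.

417


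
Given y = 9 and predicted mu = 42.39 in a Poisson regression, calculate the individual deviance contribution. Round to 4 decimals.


Compute y*ln(y/mu) = 9*ln(9/42.39) = 9*-1.549688 = -13.947192.
y - mu = -33.39.
D = 2*(-13.947192 - (-33.39)) = 38.885616, which rounds to 38.8856.

38.8856


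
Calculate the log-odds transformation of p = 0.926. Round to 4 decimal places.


The odds are p/(1-p) = 0.926 / 0.074 = 12.5135.
logit(p) = ln(12.5135) = 2.5268.

2.5268


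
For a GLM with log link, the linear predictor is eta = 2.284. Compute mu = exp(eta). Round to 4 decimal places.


The inverse log link gives:
mu = exp(2.284) = 9.8159.

9.8159


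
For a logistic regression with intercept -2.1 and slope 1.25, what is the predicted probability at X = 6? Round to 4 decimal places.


z = -2.1 + 1.25 * 6 = 5.4000.
Sigmoid: P = 1 / (1 + exp(-5.4000)) = 0.9955.

0.9955


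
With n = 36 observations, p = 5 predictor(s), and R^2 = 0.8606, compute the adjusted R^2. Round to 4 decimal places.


Adjusted R^2 = 1 - (1 - R^2) * (n-1)/(n-p-1).
(1 - R^2) = 0.1394.
(n-1)/(n-p-1) = 35/30.
(1 - R^2) * (n-1) = 0.1394 * 35 = 4.8790.
Divide by (n-p-1): 4.8790 / 30 = 0.1626.
Adj R^2 = 1 - 0.1626 = 0.8374.

0.8374


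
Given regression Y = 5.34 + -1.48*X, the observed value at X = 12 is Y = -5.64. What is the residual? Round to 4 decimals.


Predicted = 5.34 + -1.48 * 12 = -12.4200.
Residual = -5.64 - -12.4200 = 6.7800.

6.7800


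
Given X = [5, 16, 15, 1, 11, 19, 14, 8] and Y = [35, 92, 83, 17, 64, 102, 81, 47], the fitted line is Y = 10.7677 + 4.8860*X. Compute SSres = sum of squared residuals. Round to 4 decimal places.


For each point, residual = actual - predicted.
Residuals: [-0.1977, 3.0563, -1.0577, 1.3463, -0.5137, -1.6017, 1.8283, -2.8557].
Sum of squared residuals = 26.6383.

26.6383


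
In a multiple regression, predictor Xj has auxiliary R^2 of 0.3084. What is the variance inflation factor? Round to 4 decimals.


Denominator: 1 - 0.3084 = 0.6916.
VIF = 1 / 0.6916 = 1.4459.

1.4459


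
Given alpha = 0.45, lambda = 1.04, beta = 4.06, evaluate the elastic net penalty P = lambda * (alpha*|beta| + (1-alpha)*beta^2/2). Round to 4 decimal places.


alpha * |beta| = 0.45 * 4.06 = 1.8270.
(1-alpha) * beta^2/2 = 0.55 * 16.4836/2 = 4.5330.
Total = 1.04 * (1.8270 + 4.5330) = 6.6144.

6.6144


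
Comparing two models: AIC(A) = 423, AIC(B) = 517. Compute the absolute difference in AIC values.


Absolute difference = |423 - 517| = 94.
The model with lower AIC (A) is preferred.

94


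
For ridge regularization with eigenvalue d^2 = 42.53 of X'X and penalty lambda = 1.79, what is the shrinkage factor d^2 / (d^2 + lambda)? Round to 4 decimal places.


d^2 + lambda = 42.53 + 1.79 = 44.3200.
Shrinkage factor = 42.53/44.3200 = 0.9596.

0.9596


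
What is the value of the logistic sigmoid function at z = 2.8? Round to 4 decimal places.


exp(-2.8000) = 0.0608.
1 + exp(-z) = 1.0608.
sigmoid = 1/1.0608 = 0.9427.

0.9427


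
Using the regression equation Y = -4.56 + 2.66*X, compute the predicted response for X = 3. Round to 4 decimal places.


Predicted value:
Y = -4.56 + (2.66)(3) = -4.56 + 7.9800 = 3.4200.

3.4200


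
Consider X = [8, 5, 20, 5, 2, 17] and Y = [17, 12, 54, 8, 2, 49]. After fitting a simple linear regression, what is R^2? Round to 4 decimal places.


Fit the OLS line: b0 = -5.1017, b1 = 3.0282.
SSres = 22.6215.
SStot = 2457.3333.
R^2 = 1 - 22.6215/2457.3333 = 0.9908.

0.9908


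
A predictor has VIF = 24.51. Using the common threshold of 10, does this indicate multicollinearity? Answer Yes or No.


Check: VIF = 24.51 vs threshold = 10.
Since 24.51 >= 10, the answer is Yes.

Yes


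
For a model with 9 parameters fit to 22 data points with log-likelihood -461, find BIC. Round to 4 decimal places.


k * ln(n) = 9 * ln(22) = 9 * 3.091042 = 27.819378.
-2 * loglik = -2 * (-461) = 922.
BIC = 27.819378 + 922 = 949.819378, which rounds to 949.8194.

949.8194


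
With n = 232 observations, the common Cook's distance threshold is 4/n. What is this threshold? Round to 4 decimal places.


Using the rule of thumb:
Threshold = 4 / 232 = 0.0172.

0.0172


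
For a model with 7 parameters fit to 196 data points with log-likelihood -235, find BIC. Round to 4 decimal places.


k * ln(n) = 7 * ln(196) = 7 * 5.278115 = 36.946805.
-2 * loglik = -2 * (-235) = 470.
BIC = 36.946805 + 470 = 506.946805, which rounds to 506.9468.

506.9468


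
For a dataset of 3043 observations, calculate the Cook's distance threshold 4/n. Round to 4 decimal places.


Cook's distance cutoff = 4/n = 4/3043.
= 0.0013.

0.0013


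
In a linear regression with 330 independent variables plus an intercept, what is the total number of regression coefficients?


Each predictor gets one coefficient, plus one intercept.
Total parameters = 330 + 1 = 331.

331


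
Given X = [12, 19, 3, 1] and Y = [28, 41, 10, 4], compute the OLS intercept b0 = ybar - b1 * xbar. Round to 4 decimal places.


The slope is b1 = 2.0251.
Sample means are xbar = 8.7500 and ybar = 20.7500.
Intercept: b0 = 20.7500 - (2.0251)(8.7500) = 3.0299.

3.0299


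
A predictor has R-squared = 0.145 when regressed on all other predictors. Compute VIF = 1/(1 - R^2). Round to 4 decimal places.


VIF = 1 / (1 - 0.145).
= 1 / 0.855 = 1.1696.

1.1696


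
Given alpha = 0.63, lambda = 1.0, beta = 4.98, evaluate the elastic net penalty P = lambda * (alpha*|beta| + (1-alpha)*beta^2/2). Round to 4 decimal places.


L1 component = 0.63 * |4.98| = 3.1374.
L2 component = 0.37 * 4.98^2 / 2 = 4.5881.
Penalty = 1.0 * (3.1374 + 4.5881) = 1.0 * 7.7255 = 7.7255.

7.7255


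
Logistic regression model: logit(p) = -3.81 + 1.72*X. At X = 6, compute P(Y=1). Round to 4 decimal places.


Linear predictor: z = -3.81 + 1.72 * 6 = 6.5100.
P = 1/(1 + exp(-6.5100)) = 1/(1 + 0.0015) = 0.9985.

0.9985


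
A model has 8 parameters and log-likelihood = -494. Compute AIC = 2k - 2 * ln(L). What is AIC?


Compute:
2k = 2*8 = 16.
-2*loglik = -2*(-494) = 988.
AIC = 16 + 988 = 1004.

1004


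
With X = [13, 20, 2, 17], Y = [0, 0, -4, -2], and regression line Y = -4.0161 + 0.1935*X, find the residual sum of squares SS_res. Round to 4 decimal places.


Predicted values from Y = -4.0161 + 0.1935*X.
Residuals: [1.5006, 0.1461, -0.3709, -1.2734].
SSres = 4.0323.

4.0323


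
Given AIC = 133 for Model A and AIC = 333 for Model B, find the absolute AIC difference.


Compute |133 - 333| = 200.
Model A has the smaller AIC.

200


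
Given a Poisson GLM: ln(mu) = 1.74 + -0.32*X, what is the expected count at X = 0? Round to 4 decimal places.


Linear predictor: eta = 1.74 + (-0.32)(0) = 1.7400.
Expected count: mu = exp(1.7400) = 5.6973.

5.6973


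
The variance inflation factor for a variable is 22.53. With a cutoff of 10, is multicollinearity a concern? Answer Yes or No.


The threshold is 10.
VIF = 22.53 is >= 10.
Multicollinearity indication: Yes.

Yes


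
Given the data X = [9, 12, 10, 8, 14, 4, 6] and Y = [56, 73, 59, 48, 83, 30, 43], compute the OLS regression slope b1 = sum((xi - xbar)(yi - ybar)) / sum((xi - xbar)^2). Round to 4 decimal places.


Calculate xbar = 9.0000, ybar = 56.0000.
S_xx = 70.0000, S_xy = 366.0000.
Using b1 = S_xy / S_xx = 366.0000 / 70.0000, we get b1 = 5.2286.

5.2286


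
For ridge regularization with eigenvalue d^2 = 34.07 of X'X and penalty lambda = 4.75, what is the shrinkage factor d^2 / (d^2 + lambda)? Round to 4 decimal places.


d^2 + lambda = 34.07 + 4.75 = 38.8200.
Shrinkage factor = 34.07/38.8200 = 0.8776.

0.8776


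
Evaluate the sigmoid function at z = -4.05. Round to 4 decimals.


Compute exp(4.0500) = 57.3975.
Sigmoid = 1 / (1 + 57.3975) = 1 / 58.3975 = 0.0171.

0.0171


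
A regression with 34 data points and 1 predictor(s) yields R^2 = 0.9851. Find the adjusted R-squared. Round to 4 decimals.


Adjusted R^2 = 1 - (1 - R^2) * (n-1)/(n-p-1).
(1 - R^2) = 0.0149.
(n-1)/(n-p-1) = 33/32.
(1 - R^2) * (n-1) = 0.0149 * 33 = 0.4917.
Divide by (n-p-1): 0.4917 / 32 = 0.0154.
Adj R^2 = 1 - 0.0154 = 0.9846.

0.9846


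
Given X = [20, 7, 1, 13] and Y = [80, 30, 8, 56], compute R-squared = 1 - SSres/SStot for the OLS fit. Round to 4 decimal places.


After computing the OLS fit (b0=4.1761, b1=3.8365):
SSres = 5.6855, SStot = 2931.0000.
R^2 = 1 - 5.6855/2931.0000 = 0.9981.

0.9981


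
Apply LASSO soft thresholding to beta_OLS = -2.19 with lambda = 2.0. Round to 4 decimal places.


Check: |-2.19| = 2.19 vs lambda = 2.0.
Since |beta| > lambda, coefficient = sign(beta)*(|beta| - lambda) = -0.1900.
Soft-thresholded coefficient = -0.1900.

-0.1900


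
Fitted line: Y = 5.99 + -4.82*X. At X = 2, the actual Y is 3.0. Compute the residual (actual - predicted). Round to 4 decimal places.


Predicted = 5.99 + -4.82 * 2 = -3.6500.
Residual = 3.0 - -3.6500 = 6.6500.

6.6500


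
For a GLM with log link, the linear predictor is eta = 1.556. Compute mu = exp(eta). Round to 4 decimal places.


Apply the inverse link:
mu = e^1.556 = 4.7398.

4.7398


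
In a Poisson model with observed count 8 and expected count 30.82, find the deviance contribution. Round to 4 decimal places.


y/mu = 8/30.82 = 0.259572 (approx.), and ln(8/30.82) = -1.348722.
y * ln(y/mu) = 8 * -1.348722 = -10.789776.
y - mu = -22.82.
D = 2 * (-10.789776 - -22.82) = 24.060448, which rounds to 24.0604.

24.0604


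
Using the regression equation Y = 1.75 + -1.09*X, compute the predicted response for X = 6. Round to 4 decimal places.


Predicted value:
Y = 1.75 + (-1.09)(6) = 1.75 + -6.5400 = -4.7900.

-4.7900


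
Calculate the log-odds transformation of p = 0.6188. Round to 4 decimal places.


Compute the odds: 0.6188/0.3812 = 1.6233.
Take the natural log: ln(1.6233) = 0.4845.

0.4845


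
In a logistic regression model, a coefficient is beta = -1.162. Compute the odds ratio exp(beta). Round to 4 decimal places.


The odds ratio is computed as:
OR = e^(-1.162) = 0.3129.

0.3129


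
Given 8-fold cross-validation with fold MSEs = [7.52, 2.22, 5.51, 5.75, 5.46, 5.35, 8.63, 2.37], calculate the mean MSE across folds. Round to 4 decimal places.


Total MSE across folds = 42.8100.
CV-MSE = 42.8100/8 = 5.3513.

5.3513


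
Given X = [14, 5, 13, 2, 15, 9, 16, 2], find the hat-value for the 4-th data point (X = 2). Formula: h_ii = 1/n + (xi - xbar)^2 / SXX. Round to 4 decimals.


n = 8, xbar = 9.5000.
SXX = sum((xi - xbar)^2) = 238.0000.
h = 1/8 + (2 - 9.5000)^2 / 238.0000 = 0.3613.

0.3613


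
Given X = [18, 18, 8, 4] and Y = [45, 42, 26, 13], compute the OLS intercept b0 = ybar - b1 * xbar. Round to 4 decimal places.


The slope is b1 = 2.0658.
Sample means are xbar = 12.0000 and ybar = 31.5000.
Intercept: b0 = 31.5000 - (2.0658)(12.0000) = 6.7105.

6.7105


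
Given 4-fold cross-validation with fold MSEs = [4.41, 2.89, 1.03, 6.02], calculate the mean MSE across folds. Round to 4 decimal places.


Sum of fold MSEs = 14.3500.
Average = 14.3500 / 4 = 3.5875.

3.5875


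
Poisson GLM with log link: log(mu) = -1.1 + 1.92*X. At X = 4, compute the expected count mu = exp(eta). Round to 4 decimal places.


Compute eta = -1.1 + 1.92 * 4 = 6.5800.
Apply inverse link: mu = e^6.5800 = 720.5393.

720.5393


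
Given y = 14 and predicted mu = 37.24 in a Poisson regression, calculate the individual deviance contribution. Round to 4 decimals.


Compute y*ln(y/mu) = 14*ln(14/37.24) = 14*-0.978326 = -13.696564.
y - mu = -23.24.
D = 2*(-13.696564 - (-23.24)) = 19.086872, which rounds to 19.0869.

19.0869


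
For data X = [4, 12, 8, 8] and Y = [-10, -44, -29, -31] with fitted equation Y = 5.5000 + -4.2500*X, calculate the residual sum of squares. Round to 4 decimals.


Predicted values from Y = 5.5000 + -4.2500*X.
Residuals: [1.5000, 1.5000, -0.5000, -2.5000].
SSres = 11.0000.

11.0000


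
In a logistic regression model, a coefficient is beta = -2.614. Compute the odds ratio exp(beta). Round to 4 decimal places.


Odds ratio = exp(beta) = exp(-2.614).
= 0.0732.

0.0732


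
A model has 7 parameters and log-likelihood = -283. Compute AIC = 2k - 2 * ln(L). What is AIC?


AIC = 2k - 2*loglik = 2(7) - 2(-283).
= 14 + 566 = 580.

580


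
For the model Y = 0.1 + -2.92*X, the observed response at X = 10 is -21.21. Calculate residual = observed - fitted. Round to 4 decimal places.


Compute yhat = 0.1 + (-2.92)(10) = -29.1000.
Residual = actual - predicted = -21.21 - -29.1000 = 7.8900.

7.8900


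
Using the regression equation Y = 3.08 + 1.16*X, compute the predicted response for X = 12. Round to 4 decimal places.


Substitute X = 12 into the equation:
Y = 3.08 + 1.16 * 12 = 3.08 + 13.9200 = 17.0000.

17.0000


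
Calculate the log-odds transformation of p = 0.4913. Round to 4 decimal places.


Compute the odds: 0.4913/0.5087 = 0.9658.
Take the natural log: ln(0.9658) = -0.0348.

-0.0348


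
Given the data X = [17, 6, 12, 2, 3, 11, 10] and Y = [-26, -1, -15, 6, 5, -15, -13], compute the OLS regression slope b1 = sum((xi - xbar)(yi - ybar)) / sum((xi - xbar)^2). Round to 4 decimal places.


First compute the means: xbar = 8.7143, ybar = -8.4286.
Then S_xx = sum((xi - xbar)^2) = 171.4286.
S_xy = sum((xi - xbar)(yi - ybar)) = -381.8571.
b1 = S_xy / S_xx = -381.8571 / 171.4286 = -2.2275.

-2.2275


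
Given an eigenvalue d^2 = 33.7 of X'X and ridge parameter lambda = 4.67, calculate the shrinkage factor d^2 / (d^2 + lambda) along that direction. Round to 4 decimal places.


Compute the denominator: 33.7 + 4.67 = 38.3700.
Shrinkage factor = 33.7 / 38.3700 = 0.8783.

0.8783


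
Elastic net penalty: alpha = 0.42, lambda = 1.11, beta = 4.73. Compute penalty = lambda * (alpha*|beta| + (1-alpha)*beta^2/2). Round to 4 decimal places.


L1 component = 0.42 * |4.73| = 1.9866.
L2 component = 0.58 * 4.73^2 / 2 = 6.4881.
Penalty = 1.11 * (1.9866 + 6.4881) = 1.11 * 8.4747 = 9.4070.

9.4070


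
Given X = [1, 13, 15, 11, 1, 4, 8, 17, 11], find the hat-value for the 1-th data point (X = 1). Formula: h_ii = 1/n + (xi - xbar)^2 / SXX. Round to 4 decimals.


n = 9, xbar = 9.0000.
SXX = sum((xi - xbar)^2) = 278.0000.
h = 1/9 + (1 - 9.0000)^2 / 278.0000 = 0.3413.

0.3413


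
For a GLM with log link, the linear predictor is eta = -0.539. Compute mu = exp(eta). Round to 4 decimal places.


Apply the inverse link:
mu = e^-0.539 = 0.5833.

0.5833


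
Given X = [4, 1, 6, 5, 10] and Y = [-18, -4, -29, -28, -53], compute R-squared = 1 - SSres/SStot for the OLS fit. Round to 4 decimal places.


After computing the OLS fit (b0=1.9813, b1=-5.4579):
SSres = 14.2243, SStot = 1289.2000.
R^2 = 1 - 14.2243/1289.2000 = 0.9890.

0.9890


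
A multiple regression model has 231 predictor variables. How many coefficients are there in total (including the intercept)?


Total coefficients = number of predictors + 1 (for the intercept).
= 231 + 1 = 232.

232


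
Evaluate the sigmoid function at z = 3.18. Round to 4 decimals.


First, exp(-3.1800) = 0.0416.
Then sigma(z) = 1/(1 + 0.0416) = 0.9601.

0.9601


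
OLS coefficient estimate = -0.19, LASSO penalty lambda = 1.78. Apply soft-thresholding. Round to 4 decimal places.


|beta_OLS| = 0.19.
lambda = 1.78.
Since |beta| <= lambda, the coefficient is set to 0.
Result = 0.0000.

0.0000


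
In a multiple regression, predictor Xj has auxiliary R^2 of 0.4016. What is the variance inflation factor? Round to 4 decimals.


Using VIF = 1/(1 - R^2_j):
1 - 0.4016 = 0.5984.
VIF = 1.6711.

1.6711


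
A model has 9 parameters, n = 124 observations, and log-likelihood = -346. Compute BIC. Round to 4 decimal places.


Compute k*ln(n) = 9*ln(124) = 9*4.820282 = 43.382538.
Then -2*loglik = 692.
BIC = 43.382538 + 692 = 735.382538, which rounds to 735.3825.

735.3825


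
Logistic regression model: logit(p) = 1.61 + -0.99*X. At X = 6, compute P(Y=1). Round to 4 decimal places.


Compute z = 1.61 + (-0.99)(6) = -4.3300.
exp(-z) = 75.9443.
P = 1/(1 + 75.9443) = 0.0130.

0.0130


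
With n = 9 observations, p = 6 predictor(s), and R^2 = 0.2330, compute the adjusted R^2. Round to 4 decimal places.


Plug in: Adj R^2 = 1 - (1 - 0.2330) * 8/2.
= 1 - 0.7670 * 8/2
= 1 - 6.1360 / 2
= 1 - 3.0680 = -2.0680.

-2.0680


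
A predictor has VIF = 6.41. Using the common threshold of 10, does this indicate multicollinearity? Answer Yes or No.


Compare VIF = 6.41 to the threshold of 10.
6.41 < 10, so the answer is No.

No


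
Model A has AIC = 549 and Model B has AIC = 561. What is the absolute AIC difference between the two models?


Compute |549 - 561| = 12.
Model A has the smaller AIC.

12


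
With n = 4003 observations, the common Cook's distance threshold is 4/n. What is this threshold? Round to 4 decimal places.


The threshold is 4/n.
4/4003 = 0.0010.

0.0010


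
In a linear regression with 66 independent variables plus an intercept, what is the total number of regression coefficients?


Each predictor gets one coefficient, plus one intercept.
Total parameters = 66 + 1 = 67.

67


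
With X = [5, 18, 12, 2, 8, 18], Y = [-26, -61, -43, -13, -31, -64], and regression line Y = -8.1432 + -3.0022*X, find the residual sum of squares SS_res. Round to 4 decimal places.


Predicted values from Y = -8.1432 + -3.0022*X.
Residuals: [-2.8458, 1.1828, 1.1696, 1.1476, 1.1608, -1.8172].
SSres = 16.8322.

16.8322


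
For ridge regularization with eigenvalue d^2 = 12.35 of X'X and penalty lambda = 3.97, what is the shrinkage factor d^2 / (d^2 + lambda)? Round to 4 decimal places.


d^2 + lambda = 12.35 + 3.97 = 16.3200.
Shrinkage factor = 12.35/16.3200 = 0.7567.

0.7567


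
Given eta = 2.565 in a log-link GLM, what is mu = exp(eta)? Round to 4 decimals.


mu = exp(eta) = exp(2.565).
= 13.0007.

13.0007


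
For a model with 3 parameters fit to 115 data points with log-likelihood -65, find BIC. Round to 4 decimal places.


ln(115) = 4.744932.
k * ln(n) = 3 * 4.744932 = 14.234796.
-2L = 130.
BIC = 14.234796 + 130 = 144.234796, which rounds to 144.2348.

144.2348


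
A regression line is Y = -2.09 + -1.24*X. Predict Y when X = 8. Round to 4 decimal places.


Substitute X = 8 into the equation:
Y = -2.09 + -1.24 * 8 = -2.09 + -9.9200 = -12.0100.

-12.0100


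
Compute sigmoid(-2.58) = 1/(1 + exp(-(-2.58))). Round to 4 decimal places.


First, exp(2.5800) = 13.1971.
Then sigma(z) = 1/(1 + 13.1971) = 0.0704.

0.0704


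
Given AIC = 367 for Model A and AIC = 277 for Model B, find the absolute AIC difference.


Absolute difference = |367 - 277| = 90.
The model with lower AIC (B) is preferred.

90


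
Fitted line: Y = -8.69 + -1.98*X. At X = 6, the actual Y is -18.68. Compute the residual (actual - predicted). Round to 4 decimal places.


Compute yhat = -8.69 + (-1.98)(6) = -20.5700.
Residual = actual - predicted = -18.68 - -20.5700 = 1.8900.

1.8900


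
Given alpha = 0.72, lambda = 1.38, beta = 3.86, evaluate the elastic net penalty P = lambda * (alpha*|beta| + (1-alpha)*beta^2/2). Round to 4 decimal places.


alpha * |beta| = 0.72 * 3.86 = 2.7792.
(1-alpha) * beta^2/2 = 0.28 * 14.8996/2 = 2.0859.
Total = 1.38 * (2.7792 + 2.0859) = 6.7139.

6.7139


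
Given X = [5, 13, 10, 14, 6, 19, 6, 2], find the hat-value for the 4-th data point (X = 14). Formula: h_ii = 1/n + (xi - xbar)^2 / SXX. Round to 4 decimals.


n = 8, xbar = 9.3750.
SXX = sum((xi - xbar)^2) = 223.8750.
h = 1/8 + (14 - 9.3750)^2 / 223.8750 = 0.2205.

0.2205


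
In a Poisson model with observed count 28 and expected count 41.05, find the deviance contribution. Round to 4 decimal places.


Compute y*ln(y/mu) = 28*ln(28/41.05) = 28*-0.382586 = -10.712408.
y - mu = -13.05.
D = 2*(-10.712408 - (-13.05)) = 4.675184, which rounds to 4.6752.

4.6752


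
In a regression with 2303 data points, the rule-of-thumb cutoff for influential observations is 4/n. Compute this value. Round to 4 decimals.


Cook's distance cutoff = 4/n = 4/2303.
= 0.0017.

0.0017


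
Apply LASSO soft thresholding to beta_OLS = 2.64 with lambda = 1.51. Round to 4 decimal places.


Absolute value: |2.64| = 2.64.
Compare to lambda = 1.51.
Since |beta| > lambda, coefficient = sign(beta)*(|beta| - lambda) = 1.1300.

1.1300


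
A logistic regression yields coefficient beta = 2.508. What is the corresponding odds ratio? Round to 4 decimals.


Odds ratio = exp(beta) = exp(2.508).
= 12.2803.

12.2803


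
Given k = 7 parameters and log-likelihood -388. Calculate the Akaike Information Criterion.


AIC = 2k - 2*loglik = 2(7) - 2(-388).
= 14 + 776 = 790.

790


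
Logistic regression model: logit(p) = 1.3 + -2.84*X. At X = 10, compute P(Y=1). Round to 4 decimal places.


Compute z = 1.3 + (-2.84)(10) = -27.1000.
exp(-z) = 588004242526.4216.
P = 1/(1 + 588004242526.4216) = 0.0000.

0.0000


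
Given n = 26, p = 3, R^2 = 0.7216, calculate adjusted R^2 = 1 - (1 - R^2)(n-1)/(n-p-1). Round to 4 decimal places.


Using the formula:
(1 - 0.7216) = 0.2784.
Multiply by 25/22: 0.2784 * 25 = 6.9600, then 6.9600 / 22 = 0.3164.
Adj R^2 = 1 - 0.3164 = 0.6836.

0.6836


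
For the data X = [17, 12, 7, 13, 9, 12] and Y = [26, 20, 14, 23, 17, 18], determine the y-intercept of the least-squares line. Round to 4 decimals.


Compute b1 = 1.2022 from the OLS formula.
With xbar = 11.6667 and ybar = 19.6667, the intercept is:
b0 = 19.6667 - 1.2022 * 11.6667 = 5.6404.

5.6404


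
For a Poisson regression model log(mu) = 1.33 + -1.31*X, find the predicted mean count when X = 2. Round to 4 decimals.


Linear predictor: eta = 1.33 + (-1.31)(2) = -1.2900.
Expected count: mu = exp(-1.2900) = 0.2753.

0.2753


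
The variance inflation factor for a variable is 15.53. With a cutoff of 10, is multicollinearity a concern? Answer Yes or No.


The threshold is 10.
VIF = 15.53 is >= 10.
Multicollinearity indication: Yes.

Yes


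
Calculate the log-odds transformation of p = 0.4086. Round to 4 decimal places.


The odds are p/(1-p) = 0.4086 / 0.5914 = 0.6909.
logit(p) = ln(0.6909) = -0.3698.

-0.3698


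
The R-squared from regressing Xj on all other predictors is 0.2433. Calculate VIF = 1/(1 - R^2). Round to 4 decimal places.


Denominator: 1 - 0.2433 = 0.7567.
VIF = 1 / 0.7567 = 1.3215.

1.3215


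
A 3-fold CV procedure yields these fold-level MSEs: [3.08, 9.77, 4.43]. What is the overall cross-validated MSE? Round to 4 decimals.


Total MSE across folds = 17.2800.
CV-MSE = 17.2800/3 = 5.7600.

5.7600


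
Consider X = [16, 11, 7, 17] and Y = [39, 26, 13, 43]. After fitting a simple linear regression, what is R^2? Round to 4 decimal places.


After computing the OLS fit (b0=-7.0154, b1=2.9228):
SSres = 1.6139, SStot = 554.7500.
R^2 = 1 - 1.6139/554.7500 = 0.9971.

0.9971


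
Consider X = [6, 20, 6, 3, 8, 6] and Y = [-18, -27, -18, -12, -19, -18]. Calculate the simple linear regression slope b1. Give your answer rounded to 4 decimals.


The sample means are xbar = 8.1667 and ybar = -18.6667.
Compute S_xx = 180.8333 and S_xy = -137.3333.
Slope b1 = S_xy / S_xx = -137.3333 / 180.8333 = -0.7594.

-0.7594


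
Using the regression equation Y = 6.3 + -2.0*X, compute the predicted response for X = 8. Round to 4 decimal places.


Predicted value:
Y = 6.3 + (-2.0)(8) = 6.3 + -16.0000 = -9.7000.

-9.7000


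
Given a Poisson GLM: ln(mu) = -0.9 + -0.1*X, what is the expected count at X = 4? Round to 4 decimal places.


Linear predictor: eta = -0.9 + (-0.1)(4) = -1.3000.
Expected count: mu = exp(-1.3000) = 0.2725.

0.2725


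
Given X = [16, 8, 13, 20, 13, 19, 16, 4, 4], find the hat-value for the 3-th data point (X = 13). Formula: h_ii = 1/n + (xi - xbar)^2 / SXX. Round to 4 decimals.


n = 9, xbar = 12.5556.
SXX = sum((xi - xbar)^2) = 288.2222.
h = 1/9 + (13 - 12.5556)^2 / 288.2222 = 0.1118.

0.1118


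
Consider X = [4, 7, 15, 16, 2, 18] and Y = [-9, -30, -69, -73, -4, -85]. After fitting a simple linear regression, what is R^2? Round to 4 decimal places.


The fitted line is Y = 8.0100 + -5.1300*X.
SSres = 21.3900, SStot = 6162.0000.
R^2 = 1 - SSres/SStot = 0.9965.

0.9965


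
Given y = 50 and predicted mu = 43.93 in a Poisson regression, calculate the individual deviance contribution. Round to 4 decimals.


y/mu = 50/43.93 = 1.138174 (approx.), and ln(50/43.93) = 0.129426.
y * ln(y/mu) = 50 * 0.129426 = 6.471300.
y - mu = 6.07.
D = 2 * (6.471300 - 6.07) = 0.802600, which rounds to 0.8026.

0.8026


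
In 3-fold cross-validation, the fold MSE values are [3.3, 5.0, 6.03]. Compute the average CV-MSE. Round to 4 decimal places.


Add all fold MSEs: 14.3300.
Divide by k = 3: 14.3300/3 = 4.7767.

4.7767


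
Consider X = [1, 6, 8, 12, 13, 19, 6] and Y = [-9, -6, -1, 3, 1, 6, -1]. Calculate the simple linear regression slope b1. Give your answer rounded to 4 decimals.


First compute the means: xbar = 9.2857, ybar = -1.0000.
Then S_xx = sum((xi - xbar)^2) = 207.4286.
S_xy = sum((xi - xbar)(yi - ybar)) = 169.0000.
b1 = S_xy / S_xx = 169.0000 / 207.4286 = 0.8147.

0.8147


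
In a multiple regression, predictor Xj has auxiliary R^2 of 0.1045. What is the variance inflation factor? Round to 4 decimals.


Denominator: 1 - 0.1045 = 0.8955.
VIF = 1 / 0.8955 = 1.1167.

1.1167


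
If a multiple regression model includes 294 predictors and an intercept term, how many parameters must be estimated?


Total coefficients = number of predictors + 1 (for the intercept).
= 294 + 1 = 295.

295


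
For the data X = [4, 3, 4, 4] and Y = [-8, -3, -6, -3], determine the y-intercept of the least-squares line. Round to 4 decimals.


Compute b1 = -2.6667 from the OLS formula.
With xbar = 3.7500 and ybar = -5.0000, the intercept is:
b0 = -5.0000 - -2.6667 * 3.7500 = 5.0000.

5.0000


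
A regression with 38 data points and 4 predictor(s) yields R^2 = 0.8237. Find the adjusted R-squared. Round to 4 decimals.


Plug in: Adj R^2 = 1 - (1 - 0.8237) * 37/33.
= 1 - 0.1763 * 37/33
= 1 - 6.5231 / 33
= 1 - 0.1977 = 0.8023.

0.8023


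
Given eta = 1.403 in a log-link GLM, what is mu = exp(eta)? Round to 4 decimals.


The inverse log link gives:
mu = exp(1.403) = 4.0674.

4.0674


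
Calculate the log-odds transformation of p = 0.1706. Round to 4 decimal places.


Compute the odds: 0.1706/0.8294 = 0.2057.
Take the natural log: ln(0.2057) = -1.5814.

-1.5814


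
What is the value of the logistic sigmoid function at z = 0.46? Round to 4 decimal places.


First, exp(-0.4600) = 0.6313.
Then sigma(z) = 1/(1 + 0.6313) = 0.6130.

0.6130


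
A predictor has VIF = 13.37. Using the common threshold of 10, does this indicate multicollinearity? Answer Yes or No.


The threshold is 10.
VIF = 13.37 is >= 10.
Multicollinearity indication: Yes.

Yes


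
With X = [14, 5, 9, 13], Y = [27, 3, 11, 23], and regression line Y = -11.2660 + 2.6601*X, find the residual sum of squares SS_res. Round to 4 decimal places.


For each point, residual = actual - predicted.
Residuals: [1.0246, 0.9655, -1.6749, -0.3153].
Sum of squared residuals = 4.8867.

4.8867


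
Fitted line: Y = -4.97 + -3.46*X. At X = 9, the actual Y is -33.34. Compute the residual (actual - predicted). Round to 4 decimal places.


Fitted value at X = 9 is yhat = -4.97 + -3.46*9 = -36.1100.
Residual = -33.34 - -36.1100 = 2.7700.

2.7700


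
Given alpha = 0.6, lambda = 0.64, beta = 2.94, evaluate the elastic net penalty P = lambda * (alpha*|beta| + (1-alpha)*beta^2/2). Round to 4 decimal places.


L1 component = 0.6 * |2.94| = 1.7640.
L2 component = 0.4 * 2.94^2 / 2 = 1.7287.
Penalty = 0.64 * (1.7640 + 1.7287) = 0.64 * 3.4927 = 2.2353.

2.2353


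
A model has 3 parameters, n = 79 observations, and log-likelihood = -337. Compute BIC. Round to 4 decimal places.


Compute k*ln(n) = 3*ln(79) = 3*4.369448 = 13.108344.
Then -2*loglik = 674.
BIC = 13.108344 + 674 = 687.108344, which rounds to 687.1083.

687.1083


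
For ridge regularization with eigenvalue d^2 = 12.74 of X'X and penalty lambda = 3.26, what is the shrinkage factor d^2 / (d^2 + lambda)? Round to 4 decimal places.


Compute the denominator: 12.74 + 3.26 = 16.0000.
Shrinkage factor = 12.74 / 16.0000 = 0.7963.

0.7963


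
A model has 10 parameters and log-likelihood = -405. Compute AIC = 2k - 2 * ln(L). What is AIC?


AIC = 2*10 - 2*(-405).
= 20 + 810 = 830.

830


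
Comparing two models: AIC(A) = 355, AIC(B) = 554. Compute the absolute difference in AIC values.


Absolute difference = |355 - 554| = 199.
The model with lower AIC (A) is preferred.

199


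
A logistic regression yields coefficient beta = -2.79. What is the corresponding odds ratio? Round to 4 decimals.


The odds ratio is computed as:
OR = e^(-2.79) = 0.0614.

0.0614


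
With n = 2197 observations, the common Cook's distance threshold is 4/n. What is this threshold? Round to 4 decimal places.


Cook's distance cutoff = 4/n = 4/2197.
= 0.0018.

0.0018


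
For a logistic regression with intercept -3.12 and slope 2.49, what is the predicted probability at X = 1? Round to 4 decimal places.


Compute z = -3.12 + (2.49)(1) = -0.6300.
exp(-z) = 1.8776.
P = 1/(1 + 1.8776) = 0.3475.

0.3475
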